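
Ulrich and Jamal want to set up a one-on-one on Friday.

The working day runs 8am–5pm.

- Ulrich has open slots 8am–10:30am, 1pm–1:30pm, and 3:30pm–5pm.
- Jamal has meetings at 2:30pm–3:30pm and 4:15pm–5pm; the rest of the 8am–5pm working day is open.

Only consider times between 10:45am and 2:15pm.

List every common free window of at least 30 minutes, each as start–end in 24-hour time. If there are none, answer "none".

13:00–13:30

Jamal free within 08:00–17:00: 08:00–14:30, 15:30–16:15.
Ulrich ∩ Jamal: 08:00–10:30, 13:00–13:30, 15:30–16:15.
Restricted to 10:45–14:15: 13:00–13:30.
Windows ≥ 30 min: 13:00–13:30.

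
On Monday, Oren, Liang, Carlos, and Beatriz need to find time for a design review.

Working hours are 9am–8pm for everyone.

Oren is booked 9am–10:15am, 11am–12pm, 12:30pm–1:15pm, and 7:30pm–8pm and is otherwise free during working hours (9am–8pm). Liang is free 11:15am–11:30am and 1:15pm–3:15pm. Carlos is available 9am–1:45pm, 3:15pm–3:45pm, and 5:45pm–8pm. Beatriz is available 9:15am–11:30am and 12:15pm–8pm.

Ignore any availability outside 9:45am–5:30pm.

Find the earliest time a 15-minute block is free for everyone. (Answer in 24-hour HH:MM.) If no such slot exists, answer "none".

Oren free within 09:00–20:00: 10:15–11:00, 12:00–12:30, 13:15–19:30.
Oren ∩ Liang: 13:15–15:15.
Oren ∩ Liang ∩ Carlos: 13:15–13:45.
Oren ∩ Liang ∩ Carlos ∩ Beatriz: 13:15–13:45.
Restricted to 09:45–17:30: 13:15–13:45.
Windows ≥ 15 min: 13:15–13:45.
Earliest such window starts at 13:15.

13:15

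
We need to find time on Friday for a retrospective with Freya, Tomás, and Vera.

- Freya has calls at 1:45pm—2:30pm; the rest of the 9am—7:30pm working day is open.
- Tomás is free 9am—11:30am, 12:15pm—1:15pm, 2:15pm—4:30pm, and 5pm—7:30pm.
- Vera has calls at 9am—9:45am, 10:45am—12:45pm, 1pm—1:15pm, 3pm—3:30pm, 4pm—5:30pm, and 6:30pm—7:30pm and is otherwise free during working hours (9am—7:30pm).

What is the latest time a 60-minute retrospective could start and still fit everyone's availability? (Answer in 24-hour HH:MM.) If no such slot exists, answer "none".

Freya free within 09:00–19:30: 09:00–13:45, 14:30–19:30.
Vera free within 09:00–19:30: 09:45–10:45, 12:45–13:00, 13:15–15:00, 15:30–16:00, 17:30–18:30.
Freya ∩ Tomás: 09:00–11:30, 12:15–13:15, 14:30–16:30, 17:00–19:30.
Freya ∩ Tomás ∩ Vera: 09:45–10:45, 12:45–13:00, 14:30–15:00, 15:30–16:00, 17:30–18:30.
Windows ≥ 60 min: 09:45–10:45, 17:30–18:30.
Latest start in the last window 17:30–18:30 is 18:30 − 60 min = 17:30.

17:30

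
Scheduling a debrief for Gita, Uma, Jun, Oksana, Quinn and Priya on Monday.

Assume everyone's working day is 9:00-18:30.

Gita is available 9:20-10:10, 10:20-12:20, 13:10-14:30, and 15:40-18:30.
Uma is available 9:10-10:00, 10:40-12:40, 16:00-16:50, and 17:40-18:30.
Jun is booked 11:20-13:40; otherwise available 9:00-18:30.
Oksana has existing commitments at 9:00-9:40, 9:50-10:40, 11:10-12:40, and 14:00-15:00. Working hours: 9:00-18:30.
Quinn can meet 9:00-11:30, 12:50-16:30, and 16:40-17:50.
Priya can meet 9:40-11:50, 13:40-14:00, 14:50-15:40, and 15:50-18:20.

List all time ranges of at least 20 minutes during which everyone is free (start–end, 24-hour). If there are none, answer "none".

Jun free within 09:00–18:30: 09:00–11:20, 13:40–18:30.
Oksana free within 09:00–18:30: 09:40–09:50, 10:40–11:10, 12:40–14:00, 15:00–18:30.
Gita ∩ Uma: 09:20–10:00, 10:40–12:20, 16:00–16:50, 17:40–18:30.
Gita ∩ Uma ∩ Jun: 09:20–10:00, 10:40–11:20, 16:00–16:50, 17:40–18:30.
Gita ∩ Uma ∩ Jun ∩ Oksana: 09:40–09:50, 10:40–11:10, 16:00–16:50, 17:40–18:30.
Gita ∩ Uma ∩ Jun ∩ Oksana ∩ Quinn: 09:40–09:50, 10:40–11:10, 16:00–16:30, 16:40–16:50, 17:40–17:50.
Gita ∩ Uma ∩ Jun ∩ Oksana ∩ Quinn ∩ Priya: 09:40–09:50, 10:40–11:10, 16:00–16:30, 16:40–16:50, 17:40–17:50.
Windows ≥ 20 min: 10:40–11:10, 16:00–16:30.

10:40–11:10, 16:00–16:30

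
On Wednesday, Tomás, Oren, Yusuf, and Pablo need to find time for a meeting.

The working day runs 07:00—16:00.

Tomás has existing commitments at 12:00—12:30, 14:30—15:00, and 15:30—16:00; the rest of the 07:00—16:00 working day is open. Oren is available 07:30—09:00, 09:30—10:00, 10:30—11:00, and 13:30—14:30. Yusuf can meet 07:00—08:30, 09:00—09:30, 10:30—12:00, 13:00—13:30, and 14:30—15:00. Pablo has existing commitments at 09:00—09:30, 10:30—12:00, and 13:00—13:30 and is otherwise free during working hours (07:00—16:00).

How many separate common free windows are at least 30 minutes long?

Tomás free within 07:00–16:00: 07:00–12:00, 12:30–14:30, 15:00–15:30.
Pablo free within 07:00–16:00: 07:00–09:00, 09:30–10:30, 12:00–13:00, 13:30–16:00.
Tomás ∩ Oren: 07:30–09:00, 09:30–10:00, 10:30–11:00, 13:30–14:30.
Tomás ∩ Oren ∩ Yusuf: 07:30–08:30, 10:30–11:00.
Tomás ∩ Oren ∩ Yusuf ∩ Pablo: 07:30–08:30.
Windows ≥ 30 min: 07:30–08:30.
That's 1 window.

1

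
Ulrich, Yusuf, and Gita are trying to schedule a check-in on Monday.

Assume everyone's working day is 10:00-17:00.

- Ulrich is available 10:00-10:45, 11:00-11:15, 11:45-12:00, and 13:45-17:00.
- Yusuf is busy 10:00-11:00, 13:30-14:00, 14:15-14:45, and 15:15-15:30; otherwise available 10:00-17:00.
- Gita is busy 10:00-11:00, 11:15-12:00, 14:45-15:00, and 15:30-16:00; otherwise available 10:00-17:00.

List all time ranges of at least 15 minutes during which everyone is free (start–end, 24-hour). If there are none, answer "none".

11:00–11:15, 14:00–14:15, 15:00–15:15, 16:00–17:00

Yusuf free within 10:00–17:00: 11:00–13:30, 14:00–14:15, 14:45–15:15, 15:30–17:00.
Gita free within 10:00–17:00: 11:00–11:15, 12:00–14:45, 15:00–15:30, 16:00–17:00.
Ulrich ∩ Yusuf: 11:00–11:15, 11:45–12:00, 14:00–14:15, 14:45–15:15, 15:30–17:00.
Ulrich ∩ Yusuf ∩ Gita: 11:00–11:15, 14:00–14:15, 15:00–15:15, 16:00–17:00.
Windows ≥ 15 min: 11:00–11:15, 14:00–14:15, 15:00–15:15, 16:00–17:00.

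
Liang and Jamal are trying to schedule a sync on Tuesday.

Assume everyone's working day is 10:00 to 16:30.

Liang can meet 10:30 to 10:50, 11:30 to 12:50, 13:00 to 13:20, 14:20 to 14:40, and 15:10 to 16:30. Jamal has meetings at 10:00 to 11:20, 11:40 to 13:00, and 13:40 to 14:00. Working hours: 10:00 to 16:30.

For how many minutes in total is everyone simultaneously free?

130 minutes

Jamal free within 10:00–16:30: 11:20–11:40, 13:00–13:40, 14:00–16:30.
Liang ∩ Jamal: 11:30–11:40, 13:00–13:20, 14:20–14:40, 15:10–16:30.
Total common minutes: 10 + 20 + 20 + 80 = 130.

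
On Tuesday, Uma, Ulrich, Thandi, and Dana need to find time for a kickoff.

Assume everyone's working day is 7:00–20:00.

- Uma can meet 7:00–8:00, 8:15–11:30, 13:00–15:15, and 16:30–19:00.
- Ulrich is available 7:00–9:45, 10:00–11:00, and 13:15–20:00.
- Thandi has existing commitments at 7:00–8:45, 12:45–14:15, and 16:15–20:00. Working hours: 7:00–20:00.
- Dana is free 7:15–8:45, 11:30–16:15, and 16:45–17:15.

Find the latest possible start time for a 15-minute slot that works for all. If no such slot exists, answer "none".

Thandi free within 07:00–20:00: 08:45–12:45, 14:15–16:15.
Uma ∩ Ulrich: 07:00–08:00, 08:15–09:45, 10:00–11:00, 13:15–15:15, 16:30–19:00.
Uma ∩ Ulrich ∩ Thandi: 08:45–09:45, 10:00–11:00, 14:15–15:15.
Uma ∩ Ulrich ∩ Thandi ∩ Dana: 14:15–15:15.
Windows ≥ 15 min: 14:15–15:15.
Latest start in the last window 14:15–15:15 is 15:15 − 15 min = 15:00.

15:00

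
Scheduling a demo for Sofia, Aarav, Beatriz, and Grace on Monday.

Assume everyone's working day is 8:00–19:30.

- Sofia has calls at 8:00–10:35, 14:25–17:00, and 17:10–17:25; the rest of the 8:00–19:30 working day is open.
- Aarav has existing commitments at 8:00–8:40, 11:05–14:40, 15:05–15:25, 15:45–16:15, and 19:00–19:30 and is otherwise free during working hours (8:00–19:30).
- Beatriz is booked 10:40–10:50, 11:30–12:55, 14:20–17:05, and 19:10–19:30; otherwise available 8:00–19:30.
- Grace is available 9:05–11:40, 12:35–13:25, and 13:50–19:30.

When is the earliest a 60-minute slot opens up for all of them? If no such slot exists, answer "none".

Sofia free within 08:00–19:30: 10:35–14:25, 17:00–17:10, 17:25–19:30.
Aarav free within 08:00–19:30: 08:40–11:05, 14:40–15:05, 15:25–15:45, 16:15–19:00.
Beatriz free within 08:00–19:30: 08:00–10:40, 10:50–11:30, 12:55–14:20, 17:05–19:10.
Sofia ∩ Aarav: 10:35–11:05, 17:00–17:10, 17:25–19:00.
Sofia ∩ Aarav ∩ Beatriz: 10:35–10:40, 10:50–11:05, 17:05–17:10, 17:25–19:00.
Sofia ∩ Aarav ∩ Beatriz ∩ Grace: 10:35–10:40, 10:50–11:05, 17:05–17:10, 17:25–19:00.
Windows ≥ 60 min: 17:25–19:00.
Earliest such window starts at 17:25.

17:25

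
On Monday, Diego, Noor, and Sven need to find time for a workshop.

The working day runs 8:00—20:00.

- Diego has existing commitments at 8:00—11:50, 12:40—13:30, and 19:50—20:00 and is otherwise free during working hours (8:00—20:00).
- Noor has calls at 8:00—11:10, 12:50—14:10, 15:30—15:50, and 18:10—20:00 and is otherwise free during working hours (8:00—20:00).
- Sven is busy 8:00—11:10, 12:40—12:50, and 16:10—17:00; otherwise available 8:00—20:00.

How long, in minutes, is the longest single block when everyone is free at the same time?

80 minutes

Diego free within 08:00–20:00: 11:50–12:40, 13:30–19:50.
Noor free within 08:00–20:00: 11:10–12:50, 14:10–15:30, 15:50–18:10.
Sven free within 08:00–20:00: 11:10–12:40, 12:50–16:10, 17:00–20:00.
Diego ∩ Noor: 11:50–12:40, 14:10–15:30, 15:50–18:10.
Diego ∩ Noor ∩ Sven: 11:50–12:40, 14:10–15:30, 15:50–16:10, 17:00–18:10.
Common window lengths: 50, 80, 20, 70 min; longest is 80.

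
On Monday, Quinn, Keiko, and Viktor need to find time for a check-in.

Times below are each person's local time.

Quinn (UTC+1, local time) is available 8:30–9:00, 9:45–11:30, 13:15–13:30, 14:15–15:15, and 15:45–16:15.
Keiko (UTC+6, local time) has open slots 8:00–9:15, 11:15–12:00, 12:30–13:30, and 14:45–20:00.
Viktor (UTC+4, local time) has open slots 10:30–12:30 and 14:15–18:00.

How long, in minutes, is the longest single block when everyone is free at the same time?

45 minutes

Quinn → UTC: 07:30–08:00, 08:45–10:30, 12:15–12:30, 13:15–14:15, 14:45–15:15.
Keiko → UTC: 02:00–03:15, 05:15–06:00, 06:30–07:30, 08:45–14:00.
Viktor → UTC: 06:30–08:30, 10:15–14:00.
Quinn ∩ Keiko: 08:45–10:30, 12:15–12:30, 13:15–14:00.
Quinn ∩ Keiko ∩ Viktor: 10:15–10:30, 12:15–12:30, 13:15–14:00.
Common window lengths: 15, 15, 45 min; longest is 45.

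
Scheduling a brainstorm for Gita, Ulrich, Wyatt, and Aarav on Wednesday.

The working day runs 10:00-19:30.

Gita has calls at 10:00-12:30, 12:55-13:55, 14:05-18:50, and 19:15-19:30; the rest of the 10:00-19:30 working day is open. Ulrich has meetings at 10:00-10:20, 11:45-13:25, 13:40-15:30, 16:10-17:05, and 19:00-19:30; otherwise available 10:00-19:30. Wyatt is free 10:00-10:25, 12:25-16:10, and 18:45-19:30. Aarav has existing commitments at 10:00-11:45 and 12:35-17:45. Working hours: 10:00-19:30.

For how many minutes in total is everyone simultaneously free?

Gita free within 10:00–19:30: 12:30–12:55, 13:55–14:05, 18:50–19:15.
Ulrich free within 10:00–19:30: 10:20–11:45, 13:25–13:40, 15:30–16:10, 17:05–19:00.
Aarav free within 10:00–19:30: 11:45–12:35, 17:45–19:30.
Gita ∩ Ulrich: 18:50–19:00.
Gita ∩ Ulrich ∩ Wyatt: 18:50–19:00.
Gita ∩ Ulrich ∩ Wyatt ∩ Aarav: 18:50–19:00.
Total common minutes: 10.

10 minutes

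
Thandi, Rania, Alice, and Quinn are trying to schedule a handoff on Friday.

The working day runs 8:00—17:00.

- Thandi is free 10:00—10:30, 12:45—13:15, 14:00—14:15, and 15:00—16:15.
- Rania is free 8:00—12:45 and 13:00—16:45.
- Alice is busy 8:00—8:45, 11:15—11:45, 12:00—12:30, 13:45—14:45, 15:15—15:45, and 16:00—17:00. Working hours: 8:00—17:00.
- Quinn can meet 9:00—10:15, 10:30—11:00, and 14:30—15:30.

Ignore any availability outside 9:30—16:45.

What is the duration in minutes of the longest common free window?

Alice free within 08:00–17:00: 08:45–11:15, 11:45–12:00, 12:30–13:45, 14:45–15:15, 15:45–16:00.
Thandi ∩ Rania: 10:00–10:30, 13:00–13:15, 14:00–14:15, 15:00–16:15.
Thandi ∩ Rania ∩ Alice: 10:00–10:30, 13:00–13:15, 15:00–15:15, 15:45–16:00.
Thandi ∩ Rania ∩ Alice ∩ Quinn: 10:00–10:15, 15:00–15:15.
Restricted to 09:30–16:45: 10:00–10:15, 15:00–15:15.
Common window lengths: 15, 15 min; longest is 15.

15 minutes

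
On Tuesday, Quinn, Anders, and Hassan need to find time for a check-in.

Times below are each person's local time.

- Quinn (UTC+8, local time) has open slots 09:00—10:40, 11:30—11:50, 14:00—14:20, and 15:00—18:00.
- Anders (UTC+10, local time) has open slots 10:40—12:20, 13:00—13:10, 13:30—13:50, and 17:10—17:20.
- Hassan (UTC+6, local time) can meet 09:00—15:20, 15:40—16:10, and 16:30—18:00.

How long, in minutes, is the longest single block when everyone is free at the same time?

20 minutes

Quinn → UTC: 01:00–02:40, 03:30–03:50, 06:00–06:20, 07:00–10:00.
Anders → UTC: 00:40–02:20, 03:00–03:10, 03:30–03:50, 07:10–07:20.
Hassan → UTC: 03:00–09:20, 09:40–10:10, 10:30–12:00.
Quinn ∩ Anders: 01:00–02:20, 03:30–03:50, 07:10–07:20.
Quinn ∩ Anders ∩ Hassan: 03:30–03:50, 07:10–07:20.
Common window lengths: 20, 10 min; longest is 20.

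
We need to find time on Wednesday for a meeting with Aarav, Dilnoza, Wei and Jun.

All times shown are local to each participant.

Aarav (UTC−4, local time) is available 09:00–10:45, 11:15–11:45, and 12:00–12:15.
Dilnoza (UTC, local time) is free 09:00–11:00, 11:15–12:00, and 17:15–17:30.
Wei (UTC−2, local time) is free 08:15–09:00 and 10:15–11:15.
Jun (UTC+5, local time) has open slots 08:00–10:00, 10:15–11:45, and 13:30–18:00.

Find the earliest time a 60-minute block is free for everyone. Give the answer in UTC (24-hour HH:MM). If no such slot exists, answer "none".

none

Aarav → UTC: 13:00–14:45, 15:15–15:45, 16:00–16:15.
Dilnoza → UTC: 09:00–11:00, 11:15–12:00, 17:15–17:30.
Wei → UTC: 10:15–11:00, 12:15–13:15.
Jun → UTC: 03:00–05:00, 05:15–06:45, 08:30–13:00.
Aarav ∩ Dilnoza: (none).
Aarav ∩ Dilnoza ∩ Wei: (none).
Aarav ∩ Dilnoza ∩ Wei ∩ Jun: (none).
Windows ≥ 60 min: (none).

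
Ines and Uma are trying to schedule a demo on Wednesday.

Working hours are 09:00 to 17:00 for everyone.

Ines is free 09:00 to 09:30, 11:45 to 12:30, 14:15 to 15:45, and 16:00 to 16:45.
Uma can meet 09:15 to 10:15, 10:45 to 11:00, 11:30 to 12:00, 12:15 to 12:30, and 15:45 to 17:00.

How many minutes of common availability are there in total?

Ines ∩ Uma: 09:15–09:30, 11:45–12:00, 12:15–12:30, 16:00–16:45.
Total common minutes: 15 + 15 + 15 + 45 = 90.

90 minutes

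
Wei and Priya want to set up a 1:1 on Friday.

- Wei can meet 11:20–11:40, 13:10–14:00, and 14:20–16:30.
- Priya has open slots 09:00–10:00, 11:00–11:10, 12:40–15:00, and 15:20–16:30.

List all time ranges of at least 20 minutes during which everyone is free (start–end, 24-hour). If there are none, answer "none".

Wei ∩ Priya: 13:10–14:00, 14:20–15:00, 15:20–16:30.
Windows ≥ 20 min: 13:10–14:00, 14:20–15:00, 15:20–16:30.

13:10–14:00, 14:20–15:00, 15:20–16:30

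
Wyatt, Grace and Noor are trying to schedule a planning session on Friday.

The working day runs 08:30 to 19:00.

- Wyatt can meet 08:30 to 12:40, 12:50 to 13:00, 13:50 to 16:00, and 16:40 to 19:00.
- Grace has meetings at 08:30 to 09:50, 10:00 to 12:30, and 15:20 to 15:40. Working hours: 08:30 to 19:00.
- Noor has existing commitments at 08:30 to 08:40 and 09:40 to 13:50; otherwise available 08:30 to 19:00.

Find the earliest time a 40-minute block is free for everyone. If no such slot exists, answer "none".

13:50

Grace free within 08:30–19:00: 09:50–10:00, 12:30–15:20, 15:40–19:00.
Noor free within 08:30–19:00: 08:40–09:40, 13:50–19:00.
Wyatt ∩ Grace: 09:50–10:00, 12:30–12:40, 12:50–13:00, 13:50–15:20, 15:40–16:00, 16:40–19:00.
Wyatt ∩ Grace ∩ Noor: 13:50–15:20, 15:40–16:00, 16:40–19:00.
Windows ≥ 40 min: 13:50–15:20, 16:40–19:00.
Earliest such window starts at 13:50.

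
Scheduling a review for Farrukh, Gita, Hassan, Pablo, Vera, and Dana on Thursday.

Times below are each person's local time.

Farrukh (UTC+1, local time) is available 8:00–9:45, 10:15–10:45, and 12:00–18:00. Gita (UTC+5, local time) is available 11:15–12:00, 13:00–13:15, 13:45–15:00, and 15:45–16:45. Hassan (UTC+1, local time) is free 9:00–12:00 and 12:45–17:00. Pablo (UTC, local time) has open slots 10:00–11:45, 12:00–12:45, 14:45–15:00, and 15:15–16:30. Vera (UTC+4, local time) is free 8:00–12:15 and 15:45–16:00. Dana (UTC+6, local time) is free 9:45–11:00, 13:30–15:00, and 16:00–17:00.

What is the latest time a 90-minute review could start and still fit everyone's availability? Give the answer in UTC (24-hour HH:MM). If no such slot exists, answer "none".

Farrukh → UTC: 07:00–08:45, 09:15–09:45, 11:00–17:00.
Gita → UTC: 06:15–07:00, 08:00–08:15, 08:45–10:00, 10:45–11:45.
Hassan → UTC: 08:00–11:00, 11:45–16:00.
Pablo → UTC: 10:00–11:45, 12:00–12:45, 14:45–15:00, 15:15–16:30.
Vera → UTC: 04:00–08:15, 11:45–12:00.
Dana → UTC: 03:45–05:00, 07:30–09:00, 10:00–11:00.
Farrukh ∩ Gita: 08:00–08:15, 09:15–09:45, 11:00–11:45.
Farrukh ∩ Gita ∩ Hassan: 08:00–08:15, 09:15–09:45.
Farrukh ∩ Gita ∩ Hassan ∩ Pablo: (none).
Farrukh ∩ Gita ∩ Hassan ∩ Pablo ∩ Vera: (none).
Farrukh ∩ Gita ∩ Hassan ∩ Pablo ∩ Vera ∩ Dana: (none).
Windows ≥ 90 min: (none).

none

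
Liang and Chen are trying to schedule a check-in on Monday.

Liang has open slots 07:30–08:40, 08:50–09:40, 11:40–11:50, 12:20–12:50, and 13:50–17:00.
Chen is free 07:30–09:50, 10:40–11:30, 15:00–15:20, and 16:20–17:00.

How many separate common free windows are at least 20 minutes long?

Liang ∩ Chen: 07:30–08:40, 08:50–09:40, 15:00–15:20, 16:20–17:00.
Windows ≥ 20 min: 07:30–08:40, 08:50–09:40, 15:00–15:20, 16:20–17:00.
That's 4 windows.

4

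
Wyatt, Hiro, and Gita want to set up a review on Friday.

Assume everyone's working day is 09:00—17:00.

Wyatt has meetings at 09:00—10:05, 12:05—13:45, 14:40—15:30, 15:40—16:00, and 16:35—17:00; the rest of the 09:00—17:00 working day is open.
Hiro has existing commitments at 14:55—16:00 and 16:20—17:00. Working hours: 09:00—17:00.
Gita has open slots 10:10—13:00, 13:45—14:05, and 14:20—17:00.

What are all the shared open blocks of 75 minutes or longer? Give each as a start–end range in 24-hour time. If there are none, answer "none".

Wyatt free within 09:00–17:00: 10:05–12:05, 13:45–14:40, 15:30–15:40, 16:00–16:35.
Hiro free within 09:00–17:00: 09:00–14:55, 16:00–16:20.
Wyatt ∩ Hiro: 10:05–12:05, 13:45–14:40, 16:00–16:20.
Wyatt ∩ Hiro ∩ Gita: 10:10–12:05, 13:45–14:05, 14:20–14:40, 16:00–16:20.
Windows ≥ 75 min: 10:10–12:05.

10:10–12:05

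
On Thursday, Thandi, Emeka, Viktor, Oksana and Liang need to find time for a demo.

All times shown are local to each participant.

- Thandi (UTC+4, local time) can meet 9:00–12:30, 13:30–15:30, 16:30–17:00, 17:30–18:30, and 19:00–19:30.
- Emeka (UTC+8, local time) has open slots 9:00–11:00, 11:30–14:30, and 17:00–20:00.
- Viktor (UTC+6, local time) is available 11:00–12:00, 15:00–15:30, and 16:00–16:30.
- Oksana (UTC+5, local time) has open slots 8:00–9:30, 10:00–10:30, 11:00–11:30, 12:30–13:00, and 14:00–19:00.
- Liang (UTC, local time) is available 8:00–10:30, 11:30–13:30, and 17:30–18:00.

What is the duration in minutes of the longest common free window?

30 minutes

Thandi → UTC: 05:00–08:30, 09:30–11:30, 12:30–13:00, 13:30–14:30, 15:00–15:30.
Emeka → UTC: 01:00–03:00, 03:30–06:30, 09:00–12:00.
Viktor → UTC: 05:00–06:00, 09:00–09:30, 10:00–10:30.
Oksana → UTC: 03:00–04:30, 05:00–05:30, 06:00–06:30, 07:30–08:00, 09:00–14:00.
Liang → UTC: 08:00–10:30, 11:30–13:30, 17:30–18:00.
Thandi ∩ Emeka: 05:00–06:30, 09:30–11:30.
Thandi ∩ Emeka ∩ Viktor: 05:00–06:00, 10:00–10:30.
Thandi ∩ Emeka ∩ Viktor ∩ Oksana: 05:00–05:30, 10:00–10:30.
Thandi ∩ Emeka ∩ Viktor ∩ Oksana ∩ Liang: 10:00–10:30.
Single common window of 30 minutes.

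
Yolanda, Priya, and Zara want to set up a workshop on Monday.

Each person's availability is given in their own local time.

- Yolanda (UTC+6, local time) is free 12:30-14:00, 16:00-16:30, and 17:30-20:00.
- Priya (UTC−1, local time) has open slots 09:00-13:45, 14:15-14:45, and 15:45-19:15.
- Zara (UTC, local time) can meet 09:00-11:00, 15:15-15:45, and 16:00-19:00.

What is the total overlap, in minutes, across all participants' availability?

Yolanda → UTC: 06:30–08:00, 10:00–10:30, 11:30–14:00.
Priya → UTC: 10:00–14:45, 15:15–15:45, 16:45–20:15.
Zara → UTC: 09:00–11:00, 15:15–15:45, 16:00–19:00.
Yolanda ∩ Priya: 10:00–10:30, 11:30–14:00.
Yolanda ∩ Priya ∩ Zara: 10:00–10:30.
Total common minutes: 30.

30 minutes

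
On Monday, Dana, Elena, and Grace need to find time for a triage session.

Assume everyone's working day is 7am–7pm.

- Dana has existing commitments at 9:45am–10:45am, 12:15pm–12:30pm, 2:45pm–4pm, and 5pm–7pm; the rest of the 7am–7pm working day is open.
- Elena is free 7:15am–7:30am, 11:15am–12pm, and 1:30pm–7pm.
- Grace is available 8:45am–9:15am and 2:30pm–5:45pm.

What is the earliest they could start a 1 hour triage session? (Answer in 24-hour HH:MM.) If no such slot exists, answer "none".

Dana free within 07:00–19:00: 07:00–09:45, 10:45–12:15, 12:30–14:45, 16:00–17:00.
Dana ∩ Elena: 07:15–07:30, 11:15–12:00, 13:30–14:45, 16:00–17:00.
Dana ∩ Elena ∩ Grace: 14:30–14:45, 16:00–17:00.
Windows ≥ 60 min: 16:00–17:00.
Earliest such window starts at 16:00.

16:00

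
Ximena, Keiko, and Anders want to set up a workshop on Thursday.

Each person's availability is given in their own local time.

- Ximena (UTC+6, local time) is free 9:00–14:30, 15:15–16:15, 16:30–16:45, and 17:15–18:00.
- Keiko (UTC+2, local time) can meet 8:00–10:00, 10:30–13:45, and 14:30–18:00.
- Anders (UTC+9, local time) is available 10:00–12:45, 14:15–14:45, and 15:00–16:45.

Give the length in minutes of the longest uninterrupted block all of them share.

Ximena → UTC: 03:00–08:30, 09:15–10:15, 10:30–10:45, 11:15–12:00.
Keiko → UTC: 06:00–08:00, 08:30–11:45, 12:30–16:00.
Anders → UTC: 01:00–03:45, 05:15–05:45, 06:00–07:45.
Ximena ∩ Keiko: 06:00–08:00, 09:15–10:15, 10:30–10:45, 11:15–11:45.
Ximena ∩ Keiko ∩ Anders: 06:00–07:45.
Single common window of 105 minutes.

105 minutes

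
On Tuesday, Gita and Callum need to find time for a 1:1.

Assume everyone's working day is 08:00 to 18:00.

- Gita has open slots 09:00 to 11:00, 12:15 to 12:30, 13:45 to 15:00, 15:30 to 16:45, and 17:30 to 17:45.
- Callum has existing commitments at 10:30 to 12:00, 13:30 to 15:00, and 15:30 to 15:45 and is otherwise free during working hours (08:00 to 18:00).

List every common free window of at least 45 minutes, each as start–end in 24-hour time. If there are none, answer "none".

Callum free within 08:00–18:00: 08:00–10:30, 12:00–13:30, 15:00–15:30, 15:45–18:00.
Gita ∩ Callum: 09:00–10:30, 12:15–12:30, 15:45–16:45, 17:30–17:45.
Windows ≥ 45 min: 09:00–10:30, 15:45–16:45.

09:00–10:30, 15:45–16:45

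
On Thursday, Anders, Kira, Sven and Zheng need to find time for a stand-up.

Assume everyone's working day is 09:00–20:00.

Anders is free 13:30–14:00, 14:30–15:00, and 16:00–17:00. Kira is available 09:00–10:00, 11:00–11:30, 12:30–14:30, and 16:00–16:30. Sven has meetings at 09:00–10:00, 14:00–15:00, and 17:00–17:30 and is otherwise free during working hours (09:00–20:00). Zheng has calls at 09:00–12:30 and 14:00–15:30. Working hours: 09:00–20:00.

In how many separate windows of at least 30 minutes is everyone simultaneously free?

2

Sven free within 09:00–20:00: 10:00–14:00, 15:00–17:00, 17:30–20:00.
Zheng free within 09:00–20:00: 12:30–14:00, 15:30–20:00.
Anders ∩ Kira: 13:30–14:00, 16:00–16:30.
Anders ∩ Kira ∩ Sven: 13:30–14:00, 16:00–16:30.
Anders ∩ Kira ∩ Sven ∩ Zheng: 13:30–14:00, 16:00–16:30.
Windows ≥ 30 min: 13:30–14:00, 16:00–16:30.
That's 2 windows.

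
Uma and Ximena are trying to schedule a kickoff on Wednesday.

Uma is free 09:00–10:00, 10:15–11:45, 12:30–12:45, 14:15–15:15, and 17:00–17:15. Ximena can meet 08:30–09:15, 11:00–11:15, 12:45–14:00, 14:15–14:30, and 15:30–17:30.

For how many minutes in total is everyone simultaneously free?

60 minutes

Uma ∩ Ximena: 09:00–09:15, 11:00–11:15, 14:15–14:30, 17:00–17:15.
Total common minutes: 15 + 15 + 15 + 15 = 60.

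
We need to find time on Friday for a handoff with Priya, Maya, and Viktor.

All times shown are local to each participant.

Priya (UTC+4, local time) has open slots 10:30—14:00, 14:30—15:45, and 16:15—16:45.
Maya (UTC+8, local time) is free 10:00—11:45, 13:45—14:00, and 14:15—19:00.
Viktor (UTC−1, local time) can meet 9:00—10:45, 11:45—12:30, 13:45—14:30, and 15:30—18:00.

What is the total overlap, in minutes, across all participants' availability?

Priya → UTC: 06:30–10:00, 10:30–11:45, 12:15–12:45.
Maya → UTC: 02:00–03:45, 05:45–06:00, 06:15–11:00.
Viktor → UTC: 10:00–11:45, 12:45–13:30, 14:45–15:30, 16:30–19:00.
Priya ∩ Maya: 06:30–10:00, 10:30–11:00.
Priya ∩ Maya ∩ Viktor: 10:30–11:00.
Total common minutes: 30.

30 minutes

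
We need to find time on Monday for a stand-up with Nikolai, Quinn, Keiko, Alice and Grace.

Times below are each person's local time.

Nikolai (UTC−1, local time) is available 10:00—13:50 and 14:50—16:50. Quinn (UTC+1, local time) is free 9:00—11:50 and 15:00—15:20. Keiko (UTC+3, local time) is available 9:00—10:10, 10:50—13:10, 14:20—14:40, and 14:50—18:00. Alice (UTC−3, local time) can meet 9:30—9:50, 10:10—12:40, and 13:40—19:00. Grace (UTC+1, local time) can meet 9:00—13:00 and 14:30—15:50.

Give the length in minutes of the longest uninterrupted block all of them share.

Nikolai → UTC: 11:00–14:50, 15:50–17:50.
Quinn → UTC: 08:00–10:50, 14:00–14:20.
Keiko → UTC: 06:00–07:10, 07:50–10:10, 11:20–11:40, 11:50–15:00.
Alice → UTC: 12:30–12:50, 13:10–15:40, 16:40–22:00.
Grace → UTC: 08:00–12:00, 13:30–14:50.
Nikolai ∩ Quinn: 14:00–14:20.
Nikolai ∩ Quinn ∩ Keiko: 14:00–14:20.
Nikolai ∩ Quinn ∩ Keiko ∩ Alice: 14:00–14:20.
Nikolai ∩ Quinn ∩ Keiko ∩ Alice ∩ Grace: 14:00–14:20.
Single common window of 20 minutes.

20 minutes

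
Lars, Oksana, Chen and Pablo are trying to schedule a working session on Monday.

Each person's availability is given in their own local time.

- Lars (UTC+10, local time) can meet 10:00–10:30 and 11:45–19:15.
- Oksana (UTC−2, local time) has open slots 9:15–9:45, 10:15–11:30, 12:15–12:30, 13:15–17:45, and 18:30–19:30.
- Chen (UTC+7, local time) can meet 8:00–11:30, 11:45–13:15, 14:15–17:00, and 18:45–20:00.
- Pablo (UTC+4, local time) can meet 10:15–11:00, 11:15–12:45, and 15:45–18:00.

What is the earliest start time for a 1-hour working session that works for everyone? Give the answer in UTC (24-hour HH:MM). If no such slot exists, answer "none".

none

Lars → UTC: 00:00–00:30, 01:45–09:15.
Oksana → UTC: 11:15–11:45, 12:15–13:30, 14:15–14:30, 15:15–19:45, 20:30–21:30.
Chen → UTC: 01:00–04:30, 04:45–06:15, 07:15–10:00, 11:45–13:00.
Pablo → UTC: 06:15–07:00, 07:15–08:45, 11:45–14:00.
Lars ∩ Oksana: (none).
Lars ∩ Oksana ∩ Chen: (none).
Lars ∩ Oksana ∩ Chen ∩ Pablo: (none).
Windows ≥ 60 min: (none).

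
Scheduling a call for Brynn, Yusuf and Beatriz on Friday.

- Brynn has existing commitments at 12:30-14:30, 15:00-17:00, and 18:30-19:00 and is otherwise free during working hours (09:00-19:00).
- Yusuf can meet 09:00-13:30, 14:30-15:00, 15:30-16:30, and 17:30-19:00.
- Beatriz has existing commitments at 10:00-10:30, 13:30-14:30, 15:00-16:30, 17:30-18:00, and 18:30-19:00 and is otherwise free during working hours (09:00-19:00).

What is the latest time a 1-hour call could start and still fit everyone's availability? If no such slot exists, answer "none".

Brynn free within 09:00–19:00: 09:00–12:30, 14:30–15:00, 17:00–18:30.
Beatriz free within 09:00–19:00: 09:00–10:00, 10:30–13:30, 14:30–15:00, 16:30–17:30, 18:00–18:30.
Brynn ∩ Yusuf: 09:00–12:30, 14:30–15:00, 17:30–18:30.
Brynn ∩ Yusuf ∩ Beatriz: 09:00–10:00, 10:30–12:30, 14:30–15:00, 18:00–18:30.
Windows ≥ 60 min: 09:00–10:00, 10:30–12:30.
Latest start in the last window 10:30–12:30 is 12:30 − 60 min = 11:30.

11:30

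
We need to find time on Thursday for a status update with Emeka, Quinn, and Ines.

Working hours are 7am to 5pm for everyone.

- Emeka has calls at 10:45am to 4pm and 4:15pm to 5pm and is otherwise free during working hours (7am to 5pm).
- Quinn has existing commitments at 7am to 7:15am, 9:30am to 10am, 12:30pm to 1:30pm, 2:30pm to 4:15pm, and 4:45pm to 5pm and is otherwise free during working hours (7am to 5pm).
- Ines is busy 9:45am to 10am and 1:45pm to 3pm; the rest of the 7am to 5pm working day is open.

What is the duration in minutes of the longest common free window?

135 minutes

Emeka free within 07:00–17:00: 07:00–10:45, 16:00–16:15.
Quinn free within 07:00–17:00: 07:15–09:30, 10:00–12:30, 13:30–14:30, 16:15–16:45.
Ines free within 07:00–17:00: 07:00–09:45, 10:00–13:45, 15:00–17:00.
Emeka ∩ Quinn: 07:15–09:30, 10:00–10:45.
Emeka ∩ Quinn ∩ Ines: 07:15–09:30, 10:00–10:45.
Common window lengths: 135, 45 min; longest is 135.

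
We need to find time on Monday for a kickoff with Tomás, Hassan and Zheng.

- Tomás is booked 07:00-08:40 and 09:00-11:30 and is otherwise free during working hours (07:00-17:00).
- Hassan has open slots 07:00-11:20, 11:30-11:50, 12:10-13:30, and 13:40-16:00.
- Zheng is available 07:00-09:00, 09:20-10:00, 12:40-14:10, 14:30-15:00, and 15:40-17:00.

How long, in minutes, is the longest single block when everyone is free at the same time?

Tomás free within 07:00–17:00: 08:40–09:00, 11:30–17:00.
Tomás ∩ Hassan: 08:40–09:00, 11:30–11:50, 12:10–13:30, 13:40–16:00.
Tomás ∩ Hassan ∩ Zheng: 08:40–09:00, 12:40–13:30, 13:40–14:10, 14:30–15:00, 15:40–16:00.
Common window lengths: 20, 50, 30, 30, 20 min; longest is 50.

50 minutes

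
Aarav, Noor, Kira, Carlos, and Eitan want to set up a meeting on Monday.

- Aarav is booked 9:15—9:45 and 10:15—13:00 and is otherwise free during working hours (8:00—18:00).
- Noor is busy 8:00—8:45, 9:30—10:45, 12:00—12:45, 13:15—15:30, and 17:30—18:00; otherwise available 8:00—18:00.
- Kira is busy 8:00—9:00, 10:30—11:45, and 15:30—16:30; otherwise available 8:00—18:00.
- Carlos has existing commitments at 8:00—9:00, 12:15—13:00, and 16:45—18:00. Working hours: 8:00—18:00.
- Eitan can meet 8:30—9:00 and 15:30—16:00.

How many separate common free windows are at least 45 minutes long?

Aarav free within 08:00–18:00: 08:00–09:15, 09:45–10:15, 13:00–18:00.
Noor free within 08:00–18:00: 08:45–09:30, 10:45–12:00, 12:45–13:15, 15:30–17:30.
Kira free within 08:00–18:00: 09:00–10:30, 11:45–15:30, 16:30–18:00.
Carlos free within 08:00–18:00: 09:00–12:15, 13:00–16:45.
Aarav ∩ Noor: 08:45–09:15, 13:00–13:15, 15:30–17:30.
Aarav ∩ Noor ∩ Kira: 09:00–09:15, 13:00–13:15, 16:30–17:30.
Aarav ∩ Noor ∩ Kira ∩ Carlos: 09:00–09:15, 13:00–13:15, 16:30–16:45.
Aarav ∩ Noor ∩ Kira ∩ Carlos ∩ Eitan: (none).
Windows ≥ 45 min: (none).
That's 0 windows.

0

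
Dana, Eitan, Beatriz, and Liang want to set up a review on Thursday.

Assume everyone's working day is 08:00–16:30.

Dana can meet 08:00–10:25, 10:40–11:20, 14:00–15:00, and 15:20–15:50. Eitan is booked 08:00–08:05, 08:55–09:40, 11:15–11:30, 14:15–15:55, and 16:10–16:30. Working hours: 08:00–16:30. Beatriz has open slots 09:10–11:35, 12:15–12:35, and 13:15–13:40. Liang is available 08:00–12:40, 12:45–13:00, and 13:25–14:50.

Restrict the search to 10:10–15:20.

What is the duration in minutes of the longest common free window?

Eitan free within 08:00–16:30: 08:05–08:55, 09:40–11:15, 11:30–14:15, 15:55–16:10.
Dana ∩ Eitan: 08:05–08:55, 09:40–10:25, 10:40–11:15, 14:00–14:15.
Dana ∩ Eitan ∩ Beatriz: 09:40–10:25, 10:40–11:15.
Dana ∩ Eitan ∩ Beatriz ∩ Liang: 09:40–10:25, 10:40–11:15.
Restricted to 10:10–15:20: 10:10–10:25, 10:40–11:15.
Common window lengths: 15, 35 min; longest is 35.

35 minutes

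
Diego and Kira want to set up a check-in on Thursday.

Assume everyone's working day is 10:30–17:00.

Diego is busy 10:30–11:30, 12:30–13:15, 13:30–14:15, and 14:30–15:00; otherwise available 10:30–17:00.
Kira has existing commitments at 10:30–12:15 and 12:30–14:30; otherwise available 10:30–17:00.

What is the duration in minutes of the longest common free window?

120 minutes

Diego free within 10:30–17:00: 11:30–12:30, 13:15–13:30, 14:15–14:30, 15:00–17:00.
Kira free within 10:30–17:00: 12:15–12:30, 14:30–17:00.
Diego ∩ Kira: 12:15–12:30, 15:00–17:00.
Common window lengths: 15, 120 min; longest is 120.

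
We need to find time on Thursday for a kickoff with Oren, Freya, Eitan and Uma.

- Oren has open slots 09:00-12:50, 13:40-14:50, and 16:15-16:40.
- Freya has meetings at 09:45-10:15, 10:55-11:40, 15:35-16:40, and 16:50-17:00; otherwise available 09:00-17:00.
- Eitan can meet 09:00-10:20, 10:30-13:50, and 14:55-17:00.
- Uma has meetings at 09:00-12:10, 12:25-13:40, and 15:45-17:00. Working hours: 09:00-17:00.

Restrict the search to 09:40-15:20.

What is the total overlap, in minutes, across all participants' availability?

Freya free within 09:00–17:00: 09:00–09:45, 10:15–10:55, 11:40–15:35, 16:40–16:50.
Uma free within 09:00–17:00: 12:10–12:25, 13:40–15:45.
Oren ∩ Freya: 09:00–09:45, 10:15–10:55, 11:40–12:50, 13:40–14:50.
Oren ∩ Freya ∩ Eitan: 09:00–09:45, 10:15–10:20, 10:30–10:55, 11:40–12:50, 13:40–13:50.
Oren ∩ Freya ∩ Eitan ∩ Uma: 12:10–12:25, 13:40–13:50.
Restricted to 09:40–15:20: 12:10–12:25, 13:40–13:50.
Total common minutes: 15 + 10 = 25.

25 minutes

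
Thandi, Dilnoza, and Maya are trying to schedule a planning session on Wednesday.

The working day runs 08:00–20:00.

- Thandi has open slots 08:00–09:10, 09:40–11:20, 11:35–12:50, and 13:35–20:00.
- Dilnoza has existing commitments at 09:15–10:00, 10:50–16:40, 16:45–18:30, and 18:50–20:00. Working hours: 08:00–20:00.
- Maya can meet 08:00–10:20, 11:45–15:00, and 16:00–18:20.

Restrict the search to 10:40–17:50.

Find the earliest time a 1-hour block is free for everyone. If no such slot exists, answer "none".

none

Dilnoza free within 08:00–20:00: 08:00–09:15, 10:00–10:50, 16:40–16:45, 18:30–18:50.
Thandi ∩ Dilnoza: 08:00–09:10, 10:00–10:50, 16:40–16:45, 18:30–18:50.
Thandi ∩ Dilnoza ∩ Maya: 08:00–09:10, 10:00–10:20, 16:40–16:45.
Restricted to 10:40–17:50: 16:40–16:45.
Windows ≥ 60 min: (none).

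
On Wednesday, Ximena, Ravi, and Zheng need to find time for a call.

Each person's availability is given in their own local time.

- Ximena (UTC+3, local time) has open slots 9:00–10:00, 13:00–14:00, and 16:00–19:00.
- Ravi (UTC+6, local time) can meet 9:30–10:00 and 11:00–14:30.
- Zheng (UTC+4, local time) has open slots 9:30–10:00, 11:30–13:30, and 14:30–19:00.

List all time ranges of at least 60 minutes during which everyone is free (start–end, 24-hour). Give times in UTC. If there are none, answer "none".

none

Ximena → UTC: 06:00–07:00, 10:00–11:00, 13:00–16:00.
Ravi → UTC: 03:30–04:00, 05:00–08:30.
Zheng → UTC: 05:30–06:00, 07:30–09:30, 10:30–15:00.
Ximena ∩ Ravi: 06:00–07:00.
Ximena ∩ Ravi ∩ Zheng: (none).
Windows ≥ 60 min: (none).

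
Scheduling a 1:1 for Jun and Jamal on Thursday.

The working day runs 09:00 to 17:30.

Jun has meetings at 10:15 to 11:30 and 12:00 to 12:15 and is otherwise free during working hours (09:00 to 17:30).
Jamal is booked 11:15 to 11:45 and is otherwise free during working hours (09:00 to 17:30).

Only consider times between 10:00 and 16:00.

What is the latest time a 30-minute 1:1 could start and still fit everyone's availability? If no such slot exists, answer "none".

15:30

Jun free within 09:00–17:30: 09:00–10:15, 11:30–12:00, 12:15–17:30.
Jamal free within 09:00–17:30: 09:00–11:15, 11:45–17:30.
Jun ∩ Jamal: 09:00–10:15, 11:45–12:00, 12:15–17:30.
Restricted to 10:00–16:00: 10:00–10:15, 11:45–12:00, 12:15–16:00.
Windows ≥ 30 min: 12:15–16:00.
Latest start in the last window 12:15–16:00 is 16:00 − 30 min = 15:30.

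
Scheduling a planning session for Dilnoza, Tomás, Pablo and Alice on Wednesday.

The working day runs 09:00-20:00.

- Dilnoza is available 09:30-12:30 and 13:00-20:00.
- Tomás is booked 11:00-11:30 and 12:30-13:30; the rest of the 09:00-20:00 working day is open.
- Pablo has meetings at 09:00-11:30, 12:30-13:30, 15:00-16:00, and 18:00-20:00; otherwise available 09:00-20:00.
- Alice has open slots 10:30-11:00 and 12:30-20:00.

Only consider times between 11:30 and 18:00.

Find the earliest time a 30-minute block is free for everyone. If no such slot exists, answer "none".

Tomás free within 09:00–20:00: 09:00–11:00, 11:30–12:30, 13:30–20:00.
Pablo free within 09:00–20:00: 11:30–12:30, 13:30–15:00, 16:00–18:00.
Dilnoza ∩ Tomás: 09:30–11:00, 11:30–12:30, 13:30–20:00.
Dilnoza ∩ Tomás ∩ Pablo: 11:30–12:30, 13:30–15:00, 16:00–18:00.
Dilnoza ∩ Tomás ∩ Pablo ∩ Alice: 13:30–15:00, 16:00–18:00.
Restricted to 11:30–18:00: 13:30–15:00, 16:00–18:00.
Windows ≥ 30 min: 13:30–15:00, 16:00–18:00.
Earliest such window starts at 13:30.

13:30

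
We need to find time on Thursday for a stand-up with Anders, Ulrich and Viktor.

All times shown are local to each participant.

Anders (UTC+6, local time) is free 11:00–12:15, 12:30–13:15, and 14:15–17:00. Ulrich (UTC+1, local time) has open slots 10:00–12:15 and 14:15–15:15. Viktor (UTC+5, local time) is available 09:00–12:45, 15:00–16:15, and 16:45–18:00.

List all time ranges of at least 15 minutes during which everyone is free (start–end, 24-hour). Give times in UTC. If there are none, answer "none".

Anders → UTC: 05:00–06:15, 06:30–07:15, 08:15–11:00.
Ulrich → UTC: 09:00–11:15, 13:15–14:15.
Viktor → UTC: 04:00–07:45, 10:00–11:15, 11:45–13:00.
Anders ∩ Ulrich: 09:00–11:00.
Anders ∩ Ulrich ∩ Viktor: 10:00–11:00.
Windows ≥ 15 min: 10:00–11:00.

10:00–11:00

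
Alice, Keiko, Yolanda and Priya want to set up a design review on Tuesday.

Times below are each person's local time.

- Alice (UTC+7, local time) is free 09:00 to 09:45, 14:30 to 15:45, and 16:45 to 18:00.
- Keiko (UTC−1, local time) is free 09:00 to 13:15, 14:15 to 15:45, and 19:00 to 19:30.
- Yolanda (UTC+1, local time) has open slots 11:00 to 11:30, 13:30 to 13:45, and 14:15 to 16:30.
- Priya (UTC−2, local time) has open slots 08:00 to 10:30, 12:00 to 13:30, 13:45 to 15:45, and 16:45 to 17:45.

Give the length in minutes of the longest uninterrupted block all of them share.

30 minutes

Alice → UTC: 02:00–02:45, 07:30–08:45, 09:45–11:00.
Keiko → UTC: 10:00–14:15, 15:15–16:45, 20:00–20:30.
Yolanda → UTC: 10:00–10:30, 12:30–12:45, 13:15–15:30.
Priya → UTC: 10:00–12:30, 14:00–15:30, 15:45–17:45, 18:45–19:45.
Alice ∩ Keiko: 10:00–11:00.
Alice ∩ Keiko ∩ Yolanda: 10:00–10:30.
Alice ∩ Keiko ∩ Yolanda ∩ Priya: 10:00–10:30.
Single common window of 30 minutes.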